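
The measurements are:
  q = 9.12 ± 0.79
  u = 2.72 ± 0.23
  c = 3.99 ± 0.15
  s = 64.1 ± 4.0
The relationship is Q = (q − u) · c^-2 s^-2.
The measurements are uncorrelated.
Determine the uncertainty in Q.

1.9e-05

Let w = q − u = 6.40. δw = √(δq² + δu²) = √(0.624 + 0.0529) = 0.823, so δw/w = 0.129.
Q is then a monomial in w, c, s:
δQ/Q = √((δw/w)² + (-2·δc/c)² + (-2·δs/s)²) = √(0.0165 + 0.00565 + 0.0156) = 0.194
Q = 9.78e-05, so δQ = 0.194 × 9.78e-05 = 1.9e-05.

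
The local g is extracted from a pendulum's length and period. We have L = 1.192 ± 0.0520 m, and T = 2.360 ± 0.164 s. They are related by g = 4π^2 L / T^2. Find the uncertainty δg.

Since g is a product/quotient, work with relative uncertainties:
  (1·δL/L)² = (1×0.0436)² = 0.00190;  (-2·δT/T)² = (-2×0.0695)² = 0.0193
δg/g = √(0.0212) = 0.146
g = 8.449 m/s^2, so δg = 0.146 × 8.449 = 1.23 m/s^2.

1.23 m/s^2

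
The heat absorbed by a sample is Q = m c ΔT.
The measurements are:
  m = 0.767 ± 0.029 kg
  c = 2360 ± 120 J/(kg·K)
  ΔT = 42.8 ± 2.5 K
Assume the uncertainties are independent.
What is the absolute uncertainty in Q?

Since Q is a product/quotient, work with relative uncertainties:
  (1·δm/m)² = (1×0.0378)² = 0.00143;  (1·δc/c)² = (1×0.0508)² = 0.00259;  (1·δΔT/ΔT)² = (1×0.0584)² = 0.00341
δQ/Q = √(0.00743) = 0.0862
Q = 77500 J, so δQ = 0.0862 × 77500 = 6680 J.

6680 J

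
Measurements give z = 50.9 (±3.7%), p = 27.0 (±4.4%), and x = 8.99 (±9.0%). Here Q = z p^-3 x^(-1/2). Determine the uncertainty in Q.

0.000124

Q is a product of powers, so relative uncertainties combine in quadrature:
  (1·δz/z)² = (1×0.0370)² = 0.00137;  (-3·δp/p)² = (-3×0.0440)² = 0.0174;  (−½·δx/x)² = (-0.5×0.0900)² = 0.00202
δQ/Q = √(0.0208) = 0.144
Q = 0.000862, so δQ = 0.144 × 0.000862 = 0.000124.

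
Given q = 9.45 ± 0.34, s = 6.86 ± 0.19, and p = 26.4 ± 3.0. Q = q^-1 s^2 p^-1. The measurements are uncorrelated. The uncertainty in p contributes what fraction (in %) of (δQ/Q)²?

74.7%

(δQ/Q)² = (-1·δq/q)² + (2·δs/s)² + (-1·δp/p)²
  q term: (-1×0.0360)² = 0.00129
  s term: (2×0.0277)² = 0.00307
  p term: (-1×0.114)² = 0.0129
Total = 0.0173. Share from p = 0.0129/0.0173 = 0.747.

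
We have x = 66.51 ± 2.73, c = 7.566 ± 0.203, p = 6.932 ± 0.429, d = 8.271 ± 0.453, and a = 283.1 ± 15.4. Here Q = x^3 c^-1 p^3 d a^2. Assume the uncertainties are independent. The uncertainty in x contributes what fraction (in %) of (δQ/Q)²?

(δQ/Q)² = (3·δx/x)² + (-1·δc/c)² + (3·δp/p)² + (1·δd/d)² + (2·δa/a)²
  x term: (3×0.0410)² = 0.0152
  c term: (-1×0.0268)² = 0.000720
  p term: (3×0.0619)² = 0.0345
  d term: (1×0.0548)² = 0.00300
  a term: (2×0.0544)² = 0.0118
Total = 0.0652. Share from x = 0.0152/0.0652 = 0.233.

23.3%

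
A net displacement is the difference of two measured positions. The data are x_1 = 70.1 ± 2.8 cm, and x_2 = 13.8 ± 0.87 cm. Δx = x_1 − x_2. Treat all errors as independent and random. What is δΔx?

2.93 cm

Each term contributes (cᵢ δxᵢ)² to (δΔx)²:
  (δx_1)² = 7.84;  (δx_2)² = 0.757
δΔx = √(8.60) = 2.93 cm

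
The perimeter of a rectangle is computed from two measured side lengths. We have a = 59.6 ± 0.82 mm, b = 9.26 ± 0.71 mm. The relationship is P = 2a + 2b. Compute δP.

2.17 mm

For a sum/difference, combine absolute errors in quadrature:
  (2·δa)² = 2.69;  (2·δb)² = 2.02
δP = √(4.71) = 2.17 mm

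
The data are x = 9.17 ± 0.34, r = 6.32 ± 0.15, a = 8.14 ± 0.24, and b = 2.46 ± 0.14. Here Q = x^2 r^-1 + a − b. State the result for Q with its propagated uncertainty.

19.0 ± 1.07

Let p = x^2·r^-1 = 13.3. δp/p = √((2·δx/x)² + (-1·δr/r)²) = √(0.00550 + 0.000563) = 0.0779, so δp = 1.04.
Q = p + a − b: δQ = √(δp² + δa² + δb²) = √(1.07 + 0.0576 + 0.0196) = 1.07
Q = 19.0.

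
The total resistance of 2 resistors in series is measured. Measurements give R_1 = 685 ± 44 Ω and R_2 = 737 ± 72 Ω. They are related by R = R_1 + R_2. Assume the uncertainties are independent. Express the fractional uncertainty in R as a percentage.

For a sum/difference, combine absolute errors in quadrature:
  (δR_1)² = 1940;  (δR_2)² = 5180
δR = √(7120) = 84.4 Ω
R = 1420 Ω, so δR/R = 84.4/1420 = 0.0593.

5.93%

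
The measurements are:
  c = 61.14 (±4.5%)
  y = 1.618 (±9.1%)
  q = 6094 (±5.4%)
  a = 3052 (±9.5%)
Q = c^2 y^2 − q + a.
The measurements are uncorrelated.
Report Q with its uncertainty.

Let p = c^2·y^2 = 9786. δp/p = √((2·δc/c)² + (2·δy/y)²) = √(0.00810 + 0.0331) = 0.203, so δp = 1990.
Q = p − q + a: δQ = √(δp² + δq² + δa²) = √(3.95e+06 + 1.08e+05 + 84100) = 2030
Q = 6744.

6744 ± 2030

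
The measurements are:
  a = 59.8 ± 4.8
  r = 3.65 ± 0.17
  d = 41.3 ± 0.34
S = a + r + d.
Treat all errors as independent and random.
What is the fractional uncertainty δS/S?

Sums and differences: (δS)² = Σ (cᵢ δxᵢ)².
  (δa)² = 23.0;  (δr)² = 0.0289;  (δd)² = 0.116
δS = √(23.2) = 4.82
S = 105, so δS/S = 4.82/105 = 0.0460.

0.0460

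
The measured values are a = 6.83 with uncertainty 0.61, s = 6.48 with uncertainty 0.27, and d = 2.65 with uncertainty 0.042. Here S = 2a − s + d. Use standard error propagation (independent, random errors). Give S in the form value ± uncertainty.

Absolute uncertainties add in quadrature for a linear combination:
  (2·δa)² = 1.49;  (δs)² = 0.0729;  (δd)² = 0.00176
δS = √(1.56) = 1.25
S = 9.83.

9.83 ± 1.25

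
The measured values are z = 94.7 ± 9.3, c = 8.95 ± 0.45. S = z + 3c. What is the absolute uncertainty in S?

9.40

Sums and differences: (δS)² = Σ (cᵢ δxᵢ)².
  (δz)² = 86.5;  (3·δc)² = 1.82
δS = √(88.3) = 9.40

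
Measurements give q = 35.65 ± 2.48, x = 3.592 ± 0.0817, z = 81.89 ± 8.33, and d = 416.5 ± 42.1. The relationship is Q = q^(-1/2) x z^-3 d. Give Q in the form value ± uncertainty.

Each factor contributes (exponent × relative error)² to (δQ/Q)²:
  (−½·δq/q)² = (-0.5×0.0696)² = 0.00121;  (1·δx/x)² = (1×0.0227)² = 0.000517;  (-3·δz/z)² = (-3×0.102)² = 0.0931;  (1·δd/d)² = (1×0.101)² = 0.0102
δQ/Q = √(0.105) = 0.324
Q = 0.0004563, so δQ = 0.324 × 0.0004563 = 0.000148.

0.0004563 ± 0.000148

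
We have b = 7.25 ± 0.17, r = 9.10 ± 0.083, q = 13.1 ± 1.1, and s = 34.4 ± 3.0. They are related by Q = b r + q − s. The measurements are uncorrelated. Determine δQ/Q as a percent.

8.06%

Let p = b·r = 66.0. δp/p = √((1·δb/b)² + (1·δr/r)²) = √(0.000550 + 8.32e-05) = 0.0252, so δp = 1.66.
Q = p + q − s: δQ = √(δp² + δq² + δs²) = √(2.76 + 1.21 + 9.00) = 3.60
Q = 44.7, so δQ/Q = 3.60/44.7 = 0.0806.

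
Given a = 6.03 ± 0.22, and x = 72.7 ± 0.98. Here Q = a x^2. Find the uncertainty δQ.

For a monomial Q ∝ a, x^2, fractional errors add in quadrature:
  (1·δa/a)² = (1×0.0365)² = 0.00133;  (2·δx/x)² = (2×0.0135)² = 0.000727
δQ/Q = √(0.00206) = 0.0454
Q = 31900, so δQ = 0.0454 × 31900 = 1450.

1450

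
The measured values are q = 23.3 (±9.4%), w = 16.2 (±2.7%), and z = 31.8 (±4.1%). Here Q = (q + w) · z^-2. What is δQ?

Let u = q + w = 39.5. δu = √(δq² + δw²) = √(4.80 + 0.191) = 2.23, so δu/u = 0.0565.
Q is then a monomial in u, z:
δQ/Q = √((δu/u)² + (-2·δz/z)²) = √(0.00320 + 0.00672) = 0.0996
Q = 0.0391, so δQ = 0.0996 × 0.0391 = 0.00389.

0.00389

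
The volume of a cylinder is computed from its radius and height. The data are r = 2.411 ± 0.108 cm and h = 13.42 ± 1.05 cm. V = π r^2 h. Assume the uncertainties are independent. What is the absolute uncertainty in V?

29.2 cm^3

Since V is a product/quotient, work with relative uncertainties:
  (2·δr/r)² = (2×0.0448)² = 0.00803;  (1·δh/h)² = (1×0.0782)² = 0.00612
δV/V = √(0.0141) = 0.119
V = 245.1 cm^3, so δV = 0.119 × 245.1 = 29.2 cm^3.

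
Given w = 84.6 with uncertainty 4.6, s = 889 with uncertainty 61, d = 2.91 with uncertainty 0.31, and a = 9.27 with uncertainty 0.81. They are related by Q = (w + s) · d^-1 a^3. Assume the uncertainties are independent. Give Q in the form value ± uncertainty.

Let u = w + s = 974. δu = √(δw² + δs²) = √(21.2 + 3720) = 61.2, so δu/u = 0.0628.
Q is then a monomial in u, d, a:
δQ/Q = √((δu/u)² + (-1·δd/d)² + (3·δa/a)²) = √(0.00395 + 0.0113 + 0.0687) = 0.290
Q = 2.67e+05, so δQ = 0.290 × 2.67e+05 = 77200.

(2.67 ± 0.772) × 10^5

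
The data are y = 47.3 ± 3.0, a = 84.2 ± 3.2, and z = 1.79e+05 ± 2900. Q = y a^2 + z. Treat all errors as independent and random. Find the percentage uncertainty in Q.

6.48%

Let p = y·a^2 = 3.35e+05. δp/p = √((1·δy/y)² + (2·δa/a)²) = √(0.00402 + 0.00578) = 0.0990, so δp = 33200.
Q = p + z: δQ = √(δp² + δz²) = √(1.1e+09 + 8.41e+06) = 33300
Q = 5.14e+05, so δQ/Q = 33300/5.14e+05 = 0.0648.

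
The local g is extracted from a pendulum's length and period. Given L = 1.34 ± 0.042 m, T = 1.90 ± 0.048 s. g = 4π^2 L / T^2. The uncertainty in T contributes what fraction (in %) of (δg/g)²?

72.2%

(δg/g)² = (1·δL/L)² + (-2·δT/T)²
  L term: (1×0.0313)² = 0.000982
  T term: (-2×0.0253)² = 0.00255
Total = 0.00354. Share from T = 0.00255/0.00354 = 0.722.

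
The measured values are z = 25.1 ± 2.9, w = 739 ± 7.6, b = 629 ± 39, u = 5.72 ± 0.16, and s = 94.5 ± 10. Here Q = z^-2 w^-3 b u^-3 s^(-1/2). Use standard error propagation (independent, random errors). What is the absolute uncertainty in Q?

3.55e-13

Since Q is a product/quotient, work with relative uncertainties:
  (-2·δz/z)² = (-2×0.116)² = 0.0534;  (-3·δw/w)² = (-3×0.0103)² = 0.000952;  (1·δb/b)² = (1×0.0620)² = 0.00384;  (-3·δu/u)² = (-3×0.0280)² = 0.00704;  (−½·δs/s)² = (-0.5×0.106)² = 0.00280
δQ/Q = √(0.0680) = 0.261
Q = 1.36e-12, so δQ = 0.261 × 1.36e-12 = 3.55e-13.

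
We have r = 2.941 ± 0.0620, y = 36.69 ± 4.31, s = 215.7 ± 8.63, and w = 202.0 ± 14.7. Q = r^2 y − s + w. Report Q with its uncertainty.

303.6 ± 43.1

Let p = r^2·y = 317.3. δp/p = √((2·δr/r)² + (1·δy/y)²) = √(0.00178 + 0.0138) = 0.125, so δp = 39.6.
Q = p − s + w: δQ = √(δp² + δs² + δw²) = √(1570 + 74.5 + 216) = 43.1
Q = 303.6.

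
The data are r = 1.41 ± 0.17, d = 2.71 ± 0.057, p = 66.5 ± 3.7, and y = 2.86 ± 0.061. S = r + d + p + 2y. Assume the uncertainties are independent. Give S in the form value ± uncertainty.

Absolute uncertainties add in quadrature for a linear combination:
  (δr)² = 0.0289;  (δd)² = 0.00325;  (δp)² = 13.7;  (2·δy)² = 0.0149
δS = √(13.7) = 3.71
S = 76.3.

76.3 ± 3.71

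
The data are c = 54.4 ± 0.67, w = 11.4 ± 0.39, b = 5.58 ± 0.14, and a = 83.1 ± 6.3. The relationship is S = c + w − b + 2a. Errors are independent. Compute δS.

For a sum/difference, combine absolute errors in quadrature:
  (δc)² = 0.449;  (δw)² = 0.152;  (δb)² = 0.0196;  (2·δa)² = 159
δS = √(159) = 12.6

12.6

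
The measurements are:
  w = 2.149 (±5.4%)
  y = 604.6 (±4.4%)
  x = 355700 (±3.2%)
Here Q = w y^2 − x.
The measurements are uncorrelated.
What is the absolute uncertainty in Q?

Let p = w·y^2 = 785500. δp/p = √((1·δw/w)² + (2·δy/y)²) = √(0.00292 + 0.00774) = 0.103, so δp = 81100.
Q = p − x: δQ = √(δp² + δx²) = √(6.58e+09 + 1.3e+08) = 81900

81900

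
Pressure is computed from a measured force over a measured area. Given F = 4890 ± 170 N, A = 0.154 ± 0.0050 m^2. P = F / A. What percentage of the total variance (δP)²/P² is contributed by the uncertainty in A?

(δP/P)² = (1·δF/F)² + (-1·δA/A)²
  F term: (1×0.0348)² = 0.00121
  A term: (-1×0.0325)² = 0.00105
Total = 0.00226. Share from A = 0.00105/0.00226 = 0.466.

46.6%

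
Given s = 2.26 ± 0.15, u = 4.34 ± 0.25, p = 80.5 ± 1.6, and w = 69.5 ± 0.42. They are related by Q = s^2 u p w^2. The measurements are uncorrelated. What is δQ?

1.26e+06

Q is a product of powers, so relative uncertainties combine in quadrature:
  (2·δs/s)² = (2×0.0664)² = 0.0176;  (1·δu/u)² = (1×0.0576)² = 0.00332;  (1·δp/p)² = (1×0.0199)² = 0.000395;  (2·δw/w)² = (2×0.00604)² = 0.000146
δQ/Q = √(0.0215) = 0.147
Q = 8.62e+06, so δQ = 0.147 × 8.62e+06 = 1.26e+06.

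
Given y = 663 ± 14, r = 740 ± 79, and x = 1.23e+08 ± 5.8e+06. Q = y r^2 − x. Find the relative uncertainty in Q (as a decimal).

0.325

Let p = y·r^2 = 3.63e+08. δp/p = √((1·δy/y)² + (2·δr/r)²) = √(0.000446 + 0.0456) = 0.215, so δp = 7.79e+07.
Q = p − x: δQ = √(δp² + δx²) = √(6.07e+15 + 3.36e+13) = 7.81e+07
Q = 2.4e+08, so δQ/Q = 7.81e+07/2.4e+08 = 0.325.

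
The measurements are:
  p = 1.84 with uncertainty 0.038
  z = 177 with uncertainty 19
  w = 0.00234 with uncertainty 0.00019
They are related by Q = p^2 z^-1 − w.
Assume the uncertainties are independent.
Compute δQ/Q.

0.132

Let h = p^2·z^-1 = 0.0191. δh/h = √((2·δp/p)² + (-1·δz/z)²) = √(0.00171 + 0.0115) = 0.115, so δh = 0.00220.
Q = h − w: δQ = √(δh² + δw²) = √(4.84e-06 + 3.61e-08) = 0.00221
Q = 0.0168, so δQ/Q = 0.00221/0.0168 = 0.132.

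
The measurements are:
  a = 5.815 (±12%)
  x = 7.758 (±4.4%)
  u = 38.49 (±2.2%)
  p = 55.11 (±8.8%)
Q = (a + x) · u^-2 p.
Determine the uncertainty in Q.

Let w = a + x = 13.57. δw = √(δa² + δx²) = √(0.487 + 0.117) = 0.777, so δw/w = 0.0572.
Q is then a monomial in w, u, p:
δQ/Q = √((δw/w)² + (-2·δu/u)² + (1·δp/p)²) = √(0.00328 + 0.00194 + 0.00774) = 0.114
Q = 0.5049, so δQ = 0.114 × 0.5049 = 0.0575.

0.0575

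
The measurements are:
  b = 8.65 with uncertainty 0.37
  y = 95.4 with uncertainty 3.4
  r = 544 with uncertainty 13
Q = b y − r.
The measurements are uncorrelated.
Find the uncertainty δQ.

Let p = b·y = 825. δp/p = √((1·δb/b)² + (1·δy/y)²) = √(0.00183 + 0.00127) = 0.0557, so δp = 45.9.
Q = p − r: δQ = √(δp² + δr²) = √(2110 + 169) = 47.7

47.7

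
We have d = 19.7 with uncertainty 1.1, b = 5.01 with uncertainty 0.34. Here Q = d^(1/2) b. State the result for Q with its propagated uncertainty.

22.2 ± 1.63

For a monomial Q ∝ d^(1/2), b, fractional errors add in quadrature:
  (½·δd/d)² = (0.5×0.0558)² = 0.000779;  (1·δb/b)² = (1×0.0679)² = 0.00461
δQ/Q = √(0.00539) = 0.0734
Q = 22.2, so δQ = 0.0734 × 22.2 = 1.63.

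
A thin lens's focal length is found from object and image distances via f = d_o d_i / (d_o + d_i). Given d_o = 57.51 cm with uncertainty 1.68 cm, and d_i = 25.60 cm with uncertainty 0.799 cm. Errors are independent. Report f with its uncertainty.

17.71 ± 0.414 cm

∂f/∂d_o = (d_i/(d_o+d_i))² = 0.0949;  ∂f/∂d_i = (d_o/(d_o+d_i))² = 0.479
δf = √((∂f/∂d_o · δd_o)² + (∂f/∂d_i · δd_i)²) = √(0.0254 + 0.146) = 0.414 cm
f = 17.71 cm.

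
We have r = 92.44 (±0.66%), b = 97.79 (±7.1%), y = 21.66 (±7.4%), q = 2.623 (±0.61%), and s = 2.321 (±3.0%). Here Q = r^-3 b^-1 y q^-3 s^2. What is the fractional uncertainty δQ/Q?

For a monomial Q ∝ r^-3, b^-1, y, q^-3, s^2, fractional errors add in quadrature:
  (-3·δr/r)² = (-3×0.00660)² = 0.000392;  (-1·δb/b)² = (-1×0.0710)² = 0.00504;  (1·δy/y)² = (1×0.0740)² = 0.00548;  (-3·δq/q)² = (-3×0.00610)² = 0.000335;  (2·δs/s)² = (2×0.0300)² = 0.00360
δQ/Q = √(0.0148) = 0.122

0.122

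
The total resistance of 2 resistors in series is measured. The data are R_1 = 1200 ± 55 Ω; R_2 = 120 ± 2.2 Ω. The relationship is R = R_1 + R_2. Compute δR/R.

Absolute uncertainties add in quadrature for a linear combination:
  (δR_1)² = 3020;  (δR_2)² = 4.84
δR = √(3030) = 55.0 Ω
R = 1320 Ω, so δR/R = 55.0/1320 = 0.0417.

0.0417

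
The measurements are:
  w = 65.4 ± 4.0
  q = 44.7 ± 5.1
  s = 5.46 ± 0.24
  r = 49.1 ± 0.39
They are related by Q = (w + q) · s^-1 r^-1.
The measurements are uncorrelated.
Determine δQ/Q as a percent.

Let u = w + q = 110. δu = √(δw² + δq²) = √(16.0 + 26.0) = 6.48, so δu/u = 0.0589.
Q is then a monomial in u, s, r:
δQ/Q = √((δu/u)² + (-1·δs/s)² + (-1·δr/r)²) = √(0.00347 + 0.00193 + 6.31e-05) = 0.0739

7.39%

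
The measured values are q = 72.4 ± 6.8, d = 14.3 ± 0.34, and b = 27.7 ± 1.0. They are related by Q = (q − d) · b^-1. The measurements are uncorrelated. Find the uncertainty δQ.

Let u = q − d = 58.1. δu = √(δq² + δd²) = √(46.2 + 0.116) = 6.81, so δu/u = 0.117.
Q is then a monomial in u, b:
δQ/Q = √((δu/u)² + (-1·δb/b)²) = √(0.0137 + 0.00130) = 0.123
Q = 2.10, so δQ = 0.123 × 2.10 = 0.257.

0.257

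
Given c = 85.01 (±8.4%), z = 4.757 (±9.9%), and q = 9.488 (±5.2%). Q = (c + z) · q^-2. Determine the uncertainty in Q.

Let u = c + z = 89.77. δu = √(δc² + δz²) = √(51.0 + 0.222) = 7.16, so δu/u = 0.0797.
Q is then a monomial in u, q:
δQ/Q = √((δu/u)² + (-2·δq/q)²) = √(0.00636 + 0.0108) = 0.131
Q = 0.9972, so δQ = 0.131 × 0.9972 = 0.131.

0.131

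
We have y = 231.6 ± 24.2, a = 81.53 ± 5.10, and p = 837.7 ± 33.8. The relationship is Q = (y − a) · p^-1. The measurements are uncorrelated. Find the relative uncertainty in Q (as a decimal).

0.170

Let u = y − a = 150.1. δu = √(δy² + δa²) = √(586 + 26.0) = 24.7, so δu/u = 0.165.
Q is then a monomial in u, p:
δQ/Q = √((δu/u)² + (-1·δp/p)²) = √(0.0272 + 0.00163) = 0.170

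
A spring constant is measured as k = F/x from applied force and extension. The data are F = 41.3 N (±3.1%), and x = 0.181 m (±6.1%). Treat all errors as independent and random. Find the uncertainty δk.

15.6 N/m

Relative error in a monomial: (δk/k)² = Σ (nᵢ · δxᵢ/xᵢ)².
  (1·δF/F)² = (1×0.0310)² = 0.000961;  (-1·δx/x)² = (-1×0.0610)² = 0.00372
δk/k = √(0.00468) = 0.0684
k = 228 N/m, so δk = 0.0684 × 228 = 15.6 N/m.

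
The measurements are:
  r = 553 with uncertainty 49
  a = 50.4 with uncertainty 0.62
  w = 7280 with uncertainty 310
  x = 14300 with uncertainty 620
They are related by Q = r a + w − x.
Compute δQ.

2590

Let p = r·a = 27900. δp/p = √((1·δr/r)² + (1·δa/a)²) = √(0.00785 + 0.000151) = 0.0895, so δp = 2490.
Q = p + w − x: δQ = √(δp² + δw² + δx²) = √(6.22e+06 + 96100 + 3.84e+05) = 2590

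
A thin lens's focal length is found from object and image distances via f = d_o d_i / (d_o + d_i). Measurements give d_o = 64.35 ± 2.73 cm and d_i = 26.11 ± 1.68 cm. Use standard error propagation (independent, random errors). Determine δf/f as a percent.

4.74%

∂f/∂d_o = (d_i/(d_o+d_i))² = 0.0833;  ∂f/∂d_i = (d_o/(d_o+d_i))² = 0.506
δf = √((∂f/∂d_o · δd_o)² + (∂f/∂d_i · δd_i)²) = √(0.0517 + 0.723) = 0.880 cm
f = 18.57 cm, so δf/f = 0.880/18.57 = 0.0474.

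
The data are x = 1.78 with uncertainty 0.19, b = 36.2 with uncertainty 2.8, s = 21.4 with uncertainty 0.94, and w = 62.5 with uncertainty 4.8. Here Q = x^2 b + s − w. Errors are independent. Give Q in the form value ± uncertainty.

73.6 ± 26.5

Let p = x^2·b = 115. δp/p = √((2·δx/x)² + (1·δb/b)²) = √(0.0456 + 0.00598) = 0.227, so δp = 26.0.
Q = p + s − w: δQ = √(δp² + δs² + δw²) = √(678 + 0.884 + 23.0) = 26.5
Q = 73.6.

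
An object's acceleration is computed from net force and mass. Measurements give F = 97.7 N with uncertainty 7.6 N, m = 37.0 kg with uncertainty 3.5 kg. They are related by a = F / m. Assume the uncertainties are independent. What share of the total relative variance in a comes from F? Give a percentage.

(δa/a)² = (1·δF/F)² + (-1·δm/m)²
  F term: (1×0.0778)² = 0.00605
  m term: (-1×0.0946)² = 0.00895
Total = 0.0150. Share from F = 0.00605/0.0150 = 0.403.

40.3%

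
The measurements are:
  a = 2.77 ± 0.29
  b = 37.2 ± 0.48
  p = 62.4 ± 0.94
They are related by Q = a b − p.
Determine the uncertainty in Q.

10.9

Let w = a·b = 103. δw/w = √((1·δa/a)² + (1·δb/b)²) = √(0.0110 + 0.000166) = 0.105, so δw = 10.9.
Q = w − p: δQ = √(δw² + δp²) = √(118 + 0.884) = 10.9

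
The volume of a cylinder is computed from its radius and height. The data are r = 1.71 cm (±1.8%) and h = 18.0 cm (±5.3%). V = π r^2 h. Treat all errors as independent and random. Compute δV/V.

0.0641

For a monomial V ∝ r^2, h, fractional errors add in quadrature:
  (2·δr/r)² = (2×0.0180)² = 0.00130;  (1·δh/h)² = (1×0.0530)² = 0.00281
δV/V = √(0.00411) = 0.0641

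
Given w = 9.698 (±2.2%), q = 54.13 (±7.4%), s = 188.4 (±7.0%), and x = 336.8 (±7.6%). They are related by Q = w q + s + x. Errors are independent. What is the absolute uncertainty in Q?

49.7

Let p = w·q = 525.0. δp/p = √((1·δw/w)² + (1·δq/q)²) = √(0.000484 + 0.00548) = 0.0772, so δp = 40.5.
Q = p + s + x: δQ = √(δp² + δs² + δx²) = √(1640 + 174 + 655) = 49.7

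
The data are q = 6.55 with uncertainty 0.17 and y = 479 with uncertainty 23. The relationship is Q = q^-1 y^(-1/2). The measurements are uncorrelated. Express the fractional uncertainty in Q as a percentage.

3.54%

Q is a product of powers, so relative uncertainties combine in quadrature:
  (-1·δq/q)² = (-1×0.0260)² = 0.000674;  (−½·δy/y)² = (-0.5×0.0480)² = 0.000576
δQ/Q = √(0.00125) = 0.0354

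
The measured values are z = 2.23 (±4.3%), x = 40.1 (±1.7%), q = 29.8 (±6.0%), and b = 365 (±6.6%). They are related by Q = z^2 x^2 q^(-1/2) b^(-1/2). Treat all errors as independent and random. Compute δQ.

For a monomial Q ∝ z^2, x^2, q^(-1/2), b^(-1/2), fractional errors add in quadrature:
  (2·δz/z)² = (2×0.0430)² = 0.00740;  (2·δx/x)² = (2×0.0170)² = 0.00116;  (−½·δq/q)² = (-0.5×0.0600)² = 0.000900;  (−½·δb/b)² = (-0.5×0.0660)² = 0.00109
δQ/Q = √(0.0105) = 0.103
Q = 76.7, so δQ = 0.103 × 76.7 = 7.87.

7.87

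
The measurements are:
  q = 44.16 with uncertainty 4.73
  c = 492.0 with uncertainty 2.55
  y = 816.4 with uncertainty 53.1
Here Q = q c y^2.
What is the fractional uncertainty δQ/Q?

0.169

Q is a product of powers, so relative uncertainties combine in quadrature:
  (1·δq/q)² = (1×0.107)² = 0.0115;  (1·δc/c)² = (1×0.00518)² = 2.69e-05;  (2·δy/y)² = (2×0.0650)² = 0.0169
δQ/Q = √(0.0284) = 0.169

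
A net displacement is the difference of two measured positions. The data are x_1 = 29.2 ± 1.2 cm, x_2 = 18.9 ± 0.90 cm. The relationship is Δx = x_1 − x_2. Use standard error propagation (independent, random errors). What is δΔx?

1.50 cm

Absolute uncertainties add in quadrature for a linear combination:
  (δx_1)² = 1.44;  (δx_2)² = 0.810
δΔx = √(2.25) = 1.50 cm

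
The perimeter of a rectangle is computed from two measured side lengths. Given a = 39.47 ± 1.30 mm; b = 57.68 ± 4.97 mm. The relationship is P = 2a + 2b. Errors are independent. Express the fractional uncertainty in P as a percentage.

P is a linear combination, so absolute uncertainties add in quadrature:
  (2·δa)² = 6.76;  (2·δb)² = 98.8
δP = √(106) = 10.3 mm
P = 194.3 mm, so δP/P = 10.3/194.3 = 0.0529.

5.29%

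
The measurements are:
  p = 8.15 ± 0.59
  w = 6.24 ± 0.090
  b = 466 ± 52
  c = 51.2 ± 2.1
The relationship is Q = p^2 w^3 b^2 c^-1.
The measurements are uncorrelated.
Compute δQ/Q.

0.273

Each factor contributes (exponent × relative error)² to (δQ/Q)²:
  (2·δp/p)² = (2×0.0724)² = 0.0210;  (3·δw/w)² = (3×0.0144)² = 0.00187;  (2·δb/b)² = (2×0.112)² = 0.0498;  (-1·δc/c)² = (-1×0.0410)² = 0.00168
δQ/Q = √(0.0743) = 0.273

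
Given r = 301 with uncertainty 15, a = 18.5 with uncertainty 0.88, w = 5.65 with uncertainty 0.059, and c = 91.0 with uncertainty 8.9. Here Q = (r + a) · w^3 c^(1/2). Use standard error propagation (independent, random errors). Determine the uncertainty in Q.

41100

Let u = r + a = 320. δu = √(δr² + δa²) = √(225 + 0.774) = 15.0, so δu/u = 0.0470.
Q is then a monomial in u, w, c:
δQ/Q = √((δu/u)² + (3·δw/w)² + (½·δc/c)²) = √(0.00221 + 0.000981 + 0.00239) = 0.0747
Q = 5.5e+05, so δQ = 0.0747 × 5.5e+05 = 41100.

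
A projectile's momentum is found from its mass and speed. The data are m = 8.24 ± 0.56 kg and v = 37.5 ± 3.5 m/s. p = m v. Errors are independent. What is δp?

p is a product of powers, so relative uncertainties combine in quadrature:
  (1·δm/m)² = (1×0.0680)² = 0.00462;  (1·δv/v)² = (1×0.0933)² = 0.00871
δp/p = √(0.0133) = 0.115
p = 309 kg·m/s, so δp = 0.115 × 309 = 35.7 kg·m/s.

35.7 kg·m/s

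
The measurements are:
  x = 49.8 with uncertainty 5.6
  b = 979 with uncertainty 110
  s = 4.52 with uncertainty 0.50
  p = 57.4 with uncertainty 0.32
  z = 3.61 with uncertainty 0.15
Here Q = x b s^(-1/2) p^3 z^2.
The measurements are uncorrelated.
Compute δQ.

Q is a product of powers, so relative uncertainties combine in quadrature:
  (1·δx/x)² = (1×0.112)² = 0.0126;  (1·δb/b)² = (1×0.112)² = 0.0126;  (−½·δs/s)² = (-0.5×0.111)² = 0.00306;  (3·δp/p)² = (3×0.00557)² = 0.000280;  (2·δz/z)² = (2×0.0416)² = 0.00691
δQ/Q = √(0.0355) = 0.188
Q = 5.65e+10, so δQ = 0.188 × 5.65e+10 = 1.07e+10.

1.07e+10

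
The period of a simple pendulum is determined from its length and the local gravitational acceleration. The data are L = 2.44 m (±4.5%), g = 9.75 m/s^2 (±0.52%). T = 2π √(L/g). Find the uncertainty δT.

Relative error in a monomial: (δT/T)² = Σ (nᵢ · δxᵢ/xᵢ)².
  (½·δL/L)² = (0.5×0.0450)² = 0.000506;  (−½·δg/g)² = (-0.5×0.00520)² = 6.76e-06
δT/T = √(0.000513) = 0.0226
T = 3.14 s, so δT = 0.0226 × 3.14 = 0.0712 s.

0.0712 s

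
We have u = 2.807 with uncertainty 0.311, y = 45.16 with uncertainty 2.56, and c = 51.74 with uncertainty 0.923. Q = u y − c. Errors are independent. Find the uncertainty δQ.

15.8

Let p = u·y = 126.8. δp/p = √((1·δu/u)² + (1·δy/y)²) = √(0.0123 + 0.00321) = 0.124, so δp = 15.8.
Q = p − c: δQ = √(δp² + δc²) = √(249 + 0.852) = 15.8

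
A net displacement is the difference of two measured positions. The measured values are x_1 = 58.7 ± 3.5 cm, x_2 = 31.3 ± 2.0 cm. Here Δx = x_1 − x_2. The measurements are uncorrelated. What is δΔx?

4.03 cm

For a sum/difference, combine absolute errors in quadrature:
  (δx_1)² = 12.2;  (δx_2)² = 4.00
δΔx = √(16.2) = 4.03 cm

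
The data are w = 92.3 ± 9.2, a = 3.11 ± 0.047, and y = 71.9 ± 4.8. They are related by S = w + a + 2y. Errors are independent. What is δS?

Absolute uncertainties add in quadrature for a linear combination:
  (δw)² = 84.6;  (δa)² = 0.00221;  (2·δy)² = 92.2
δS = √(177) = 13.3

13.3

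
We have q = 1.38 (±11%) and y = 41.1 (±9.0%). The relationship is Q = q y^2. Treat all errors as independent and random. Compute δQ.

492

Q is a product of powers, so relative uncertainties combine in quadrature:
  (1·δq/q)² = (1×0.110)² = 0.0121;  (2·δy/y)² = (2×0.0900)² = 0.0324
δQ/Q = √(0.0445) = 0.211
Q = 2330, so δQ = 0.211 × 2330 = 492.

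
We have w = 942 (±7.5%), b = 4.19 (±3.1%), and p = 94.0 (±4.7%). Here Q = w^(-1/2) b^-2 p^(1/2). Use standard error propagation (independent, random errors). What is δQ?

Products/powers → add relative errors in quadrature, weighted by exponent:
  (−½·δw/w)² = (-0.5×0.0750)² = 0.00141;  (-2·δb/b)² = (-2×0.0310)² = 0.00384;  (½·δp/p)² = (0.5×0.0470)² = 0.000552
δQ/Q = √(0.00580) = 0.0762
Q = 0.0180, so δQ = 0.0762 × 0.0180 = 0.00137.

0.00137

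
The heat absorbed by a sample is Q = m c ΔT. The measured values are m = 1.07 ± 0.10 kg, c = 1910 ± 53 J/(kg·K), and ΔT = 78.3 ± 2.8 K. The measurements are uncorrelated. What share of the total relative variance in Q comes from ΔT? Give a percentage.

11.9%

(δQ/Q)² = (1·δm/m)² + (1·δc/c)² + (1·δΔT/ΔT)²
  m term: (1×0.0935)² = 0.00873
  c term: (1×0.0277)² = 0.000770
  ΔT term: (1×0.0358)² = 0.00128
Total = 0.0108. Share from ΔT = 0.00128/0.0108 = 0.119.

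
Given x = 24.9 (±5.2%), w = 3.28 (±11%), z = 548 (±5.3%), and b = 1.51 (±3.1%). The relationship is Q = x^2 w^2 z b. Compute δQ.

Q is a product of powers, so relative uncertainties combine in quadrature:
  (2·δx/x)² = (2×0.0520)² = 0.0108;  (2·δw/w)² = (2×0.110)² = 0.0484;  (1·δz/z)² = (1×0.0530)² = 0.00281;  (1·δb/b)² = (1×0.0310)² = 0.000961
δQ/Q = √(0.0630) = 0.251
Q = 5.52e+06, so δQ = 0.251 × 5.52e+06 = 1.39e+06.

1.39e+06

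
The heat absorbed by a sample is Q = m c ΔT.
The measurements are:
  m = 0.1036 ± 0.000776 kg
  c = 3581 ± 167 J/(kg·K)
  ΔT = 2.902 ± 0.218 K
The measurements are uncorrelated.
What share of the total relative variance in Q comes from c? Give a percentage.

27.6%

(δQ/Q)² = (1·δm/m)² + (1·δc/c)² + (1·δΔT/ΔT)²
  m term: (1×0.00749)² = 5.61e-05
  c term: (1×0.0466)² = 0.00217
  ΔT term: (1×0.0751)² = 0.00564
Total = 0.00787. Share from c = 0.00217/0.00787 = 0.276.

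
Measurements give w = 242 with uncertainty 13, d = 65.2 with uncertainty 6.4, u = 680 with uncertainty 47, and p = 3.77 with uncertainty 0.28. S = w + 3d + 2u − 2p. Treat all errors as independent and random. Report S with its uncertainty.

S is a linear combination, so absolute uncertainties add in quadrature:
  (δw)² = 169;  (3·δd)² = 369;  (2·δu)² = 8840;  (2·δp)² = 0.314
δS = √(9370) = 96.8
S = 1790.

1790 ± 96.8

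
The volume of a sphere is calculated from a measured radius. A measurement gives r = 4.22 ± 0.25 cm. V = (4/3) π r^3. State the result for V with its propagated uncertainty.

V ∝ r^3, so δV/V = |3| · δr/r = 3 × 0.0592 = 0.178.
V = 315 cm^3, so δV = 0.178 × 315 = 55.9 cm^3.

315 ± 55.9 cm^3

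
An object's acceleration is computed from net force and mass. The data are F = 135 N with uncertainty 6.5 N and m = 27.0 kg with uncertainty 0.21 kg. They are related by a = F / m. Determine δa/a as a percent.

Products/powers → add relative errors in quadrature, weighted by exponent:
  (1·δF/F)² = (1×0.0481)² = 0.00232;  (-1·δm/m)² = (-1×0.00778)² = 6.05e-05
δa/a = √(0.00238) = 0.0488

4.88%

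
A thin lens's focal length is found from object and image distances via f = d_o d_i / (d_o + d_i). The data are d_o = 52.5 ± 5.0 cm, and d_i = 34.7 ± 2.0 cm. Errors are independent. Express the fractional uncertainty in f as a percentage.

5.14%

∂f/∂d_o = (d_i/(d_o+d_i))² = 0.158;  ∂f/∂d_i = (d_o/(d_o+d_i))² = 0.362
δf = √((∂f/∂d_o · δd_o)² + (∂f/∂d_i · δd_i)²) = √(0.627 + 0.526) = 1.07 cm
f = 20.9 cm, so δf/f = 1.07/20.9 = 0.0514.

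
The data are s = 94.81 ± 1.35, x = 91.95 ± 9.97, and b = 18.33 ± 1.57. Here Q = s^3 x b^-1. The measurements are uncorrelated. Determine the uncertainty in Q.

Q is a product of powers, so relative uncertainties combine in quadrature:
  (3·δs/s)² = (3×0.0142)² = 0.00182;  (1·δx/x)² = (1×0.108)² = 0.0118;  (-1·δb/b)² = (-1×0.0857)² = 0.00734
δQ/Q = √(0.0209) = 0.145
Q = 4.275e+06, so δQ = 0.145 × 4.275e+06 = 6.18e+05.

6.18e+05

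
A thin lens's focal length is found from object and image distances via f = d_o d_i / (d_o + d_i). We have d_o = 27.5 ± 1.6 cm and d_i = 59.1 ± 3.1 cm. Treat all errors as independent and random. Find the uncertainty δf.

∂f/∂d_o = (d_i/(d_o+d_i))² = 0.466;  ∂f/∂d_i = (d_o/(d_o+d_i))² = 0.101
δf = √((∂f/∂d_o · δd_o)² + (∂f/∂d_i · δd_i)²) = √(0.555 + 0.0977) = 0.808 cm

0.808 cm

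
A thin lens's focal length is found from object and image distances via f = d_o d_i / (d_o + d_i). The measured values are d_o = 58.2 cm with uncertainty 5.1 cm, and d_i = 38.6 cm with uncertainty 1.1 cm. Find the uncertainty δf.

∂f/∂d_o = (d_i/(d_o+d_i))² = 0.159;  ∂f/∂d_i = (d_o/(d_o+d_i))² = 0.361
δf = √((∂f/∂d_o · δd_o)² + (∂f/∂d_i · δd_i)²) = √(0.658 + 0.158) = 0.903 cm

0.903 cm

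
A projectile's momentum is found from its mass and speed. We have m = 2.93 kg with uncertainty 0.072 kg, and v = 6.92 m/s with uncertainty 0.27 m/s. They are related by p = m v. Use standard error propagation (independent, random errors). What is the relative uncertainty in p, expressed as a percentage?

4.61%

Each factor contributes (exponent × relative error)² to (δp/p)²:
  (1·δm/m)² = (1×0.0246)² = 0.000604;  (1·δv/v)² = (1×0.0390)² = 0.00152
δp/p = √(0.00213) = 0.0461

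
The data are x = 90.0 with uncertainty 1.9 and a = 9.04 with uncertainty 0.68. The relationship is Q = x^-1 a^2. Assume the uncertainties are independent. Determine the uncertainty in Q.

For a monomial Q ∝ x^-1, a^2, fractional errors add in quadrature:
  (-1·δx/x)² = (-1×0.0211)² = 0.000446;  (2·δa/a)² = (2×0.0752)² = 0.0226
δQ/Q = √(0.0231) = 0.152
Q = 0.908, so δQ = 0.152 × 0.908 = 0.138.

0.138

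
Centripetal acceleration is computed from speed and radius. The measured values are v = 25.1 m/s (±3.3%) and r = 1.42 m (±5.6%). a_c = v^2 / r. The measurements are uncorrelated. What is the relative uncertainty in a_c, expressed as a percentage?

8.66%

Products/powers → add relative errors in quadrature, weighted by exponent:
  (2·δv/v)² = (2×0.0330)² = 0.00436;  (-1·δr/r)² = (-1×0.0560)² = 0.00314
δa_c/a_c = √(0.00749) = 0.0866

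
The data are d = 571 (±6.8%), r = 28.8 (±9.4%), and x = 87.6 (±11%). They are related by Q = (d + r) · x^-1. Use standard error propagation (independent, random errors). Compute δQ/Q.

0.128

Let u = d + r = 600. δu = √(δd² + δr²) = √(1510 + 7.33) = 38.9, so δu/u = 0.0649.
Q is then a monomial in u, x:
δQ/Q = √((δu/u)² + (-1·δx/x)²) = √(0.00421 + 0.0121) = 0.128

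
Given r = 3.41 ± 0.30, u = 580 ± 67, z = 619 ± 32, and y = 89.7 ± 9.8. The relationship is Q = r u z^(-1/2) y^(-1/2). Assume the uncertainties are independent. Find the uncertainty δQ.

Each factor contributes (exponent × relative error)² to (δQ/Q)²:
  (1·δr/r)² = (1×0.0880)² = 0.00774;  (1·δu/u)² = (1×0.116)² = 0.0133;  (−½·δz/z)² = (-0.5×0.0517)² = 0.000668;  (−½·δy/y)² = (-0.5×0.109)² = 0.00298
δQ/Q = √(0.0247) = 0.157
Q = 8.39, so δQ = 0.157 × 8.39 = 1.32.

1.32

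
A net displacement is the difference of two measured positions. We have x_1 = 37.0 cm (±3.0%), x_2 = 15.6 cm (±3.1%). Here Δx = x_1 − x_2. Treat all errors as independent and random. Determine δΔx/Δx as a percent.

For a sum/difference, combine absolute errors in quadrature:
  (δx_1)² = 1.23;  (δx_2)² = 0.234
δΔx = √(1.47) = 1.21 cm
Δx = 21.4 cm, so δΔx/Δx = 1.21/21.4 = 0.0566.

5.66%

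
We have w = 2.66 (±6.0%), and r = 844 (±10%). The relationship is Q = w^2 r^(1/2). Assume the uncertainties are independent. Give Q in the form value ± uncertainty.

Since Q is a product/quotient, work with relative uncertainties:
  (2·δw/w)² = (2×0.0600)² = 0.0144;  (½·δr/r)² = (0.5×0.100)² = 0.00250
δQ/Q = √(0.0169) = 0.130
Q = 206, so δQ = 0.130 × 206 = 26.7.

206 ± 26.7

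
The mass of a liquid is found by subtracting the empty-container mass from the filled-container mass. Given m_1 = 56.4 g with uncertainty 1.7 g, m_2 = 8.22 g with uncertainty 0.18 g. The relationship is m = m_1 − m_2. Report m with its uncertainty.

Each term contributes (cᵢ δxᵢ)² to (δm)²:
  (δm_1)² = 2.89;  (δm_2)² = 0.0324
δm = √(2.92) = 1.71 g
m = 48.2 g.

48.2 ± 1.71 g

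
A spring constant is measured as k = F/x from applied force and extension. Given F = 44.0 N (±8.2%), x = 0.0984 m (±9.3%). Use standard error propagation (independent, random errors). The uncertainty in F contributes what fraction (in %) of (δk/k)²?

(δk/k)² = (1·δF/F)² + (-1·δx/x)²
  F term: (1×0.0820)² = 0.00672
  x term: (-1×0.0930)² = 0.00865
Total = 0.0154. Share from F = 0.00672/0.0154 = 0.437.

43.7%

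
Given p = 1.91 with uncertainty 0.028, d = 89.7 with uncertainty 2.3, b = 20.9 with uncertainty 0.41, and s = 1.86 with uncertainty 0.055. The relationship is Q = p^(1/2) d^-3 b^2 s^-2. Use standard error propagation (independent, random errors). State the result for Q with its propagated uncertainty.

Products/powers → add relative errors in quadrature, weighted by exponent:
  (½·δp/p)² = (0.5×0.0147)² = 5.37e-05;  (-3·δd/d)² = (-3×0.0256)² = 0.00592;  (2·δb/b)² = (2×0.0196)² = 0.00154;  (-2·δs/s)² = (-2×0.0296)² = 0.00350
δQ/Q = √(0.0110) = 0.105
Q = 0.000242, so δQ = 0.105 × 0.000242 = 2.54e-05.

(2.42 ± 0.254) × 10^-4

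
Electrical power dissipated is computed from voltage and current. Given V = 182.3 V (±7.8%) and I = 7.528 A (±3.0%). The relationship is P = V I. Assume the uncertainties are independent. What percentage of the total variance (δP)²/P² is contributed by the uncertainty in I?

(δP/P)² = (1·δV/V)² + (1·δI/I)²
  V term: (1×0.0780)² = 0.00608
  I term: (1×0.0300)² = 0.000900
Total = 0.00698. Share from I = 0.000900/0.00698 = 0.129.

12.9%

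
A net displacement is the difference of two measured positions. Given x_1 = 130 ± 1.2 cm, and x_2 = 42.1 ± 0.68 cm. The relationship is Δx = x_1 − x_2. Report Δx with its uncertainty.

Absolute uncertainties add in quadrature for a linear combination:
  (δx_1)² = 1.44;  (δx_2)² = 0.462
δΔx = √(1.90) = 1.38 cm
Δx = 87.9 cm.

87.9 ± 1.38 cm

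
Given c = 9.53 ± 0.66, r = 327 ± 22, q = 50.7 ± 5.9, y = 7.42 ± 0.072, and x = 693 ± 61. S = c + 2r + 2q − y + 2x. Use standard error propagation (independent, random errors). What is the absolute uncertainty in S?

130

Each term contributes (cᵢ δxᵢ)² to (δS)²:
  (δc)² = 0.436;  (2·δr)² = 1940;  (2·δq)² = 139;  (δy)² = 0.00518;  (2·δx)² = 14900
δS = √(17000) = 130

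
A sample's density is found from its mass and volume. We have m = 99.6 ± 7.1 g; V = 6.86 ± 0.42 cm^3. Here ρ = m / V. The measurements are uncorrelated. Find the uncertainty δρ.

1.36 g/cm^3

For a monomial ρ ∝ m, V^-1, fractional errors add in quadrature:
  (1·δm/m)² = (1×0.0713)² = 0.00508;  (-1·δV/V)² = (-1×0.0612)² = 0.00375
δρ/ρ = √(0.00883) = 0.0940
ρ = 14.5 g/cm^3, so δρ = 0.0940 × 14.5 = 1.36 g/cm^3.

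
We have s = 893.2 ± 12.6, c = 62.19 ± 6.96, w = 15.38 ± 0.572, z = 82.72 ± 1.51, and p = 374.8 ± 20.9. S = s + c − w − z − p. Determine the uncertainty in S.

25.4

S is a linear combination, so absolute uncertainties add in quadrature:
  (δs)² = 159;  (δc)² = 48.4;  (δw)² = 0.327;  (δz)² = 2.28;  (δp)² = 437
δS = √(647) = 25.4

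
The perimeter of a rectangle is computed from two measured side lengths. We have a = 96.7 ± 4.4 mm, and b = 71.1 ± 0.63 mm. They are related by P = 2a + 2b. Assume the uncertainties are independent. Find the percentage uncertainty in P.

2.65%

For a sum/difference, combine absolute errors in quadrature:
  (2·δa)² = 77.4;  (2·δb)² = 1.59
δP = √(79.0) = 8.89 mm
P = 336 mm, so δP/P = 8.89/336 = 0.0265.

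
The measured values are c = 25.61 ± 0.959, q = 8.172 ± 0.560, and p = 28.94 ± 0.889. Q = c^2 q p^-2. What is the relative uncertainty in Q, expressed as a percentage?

11.9%

Products/powers → add relative errors in quadrature, weighted by exponent:
  (2·δc/c)² = (2×0.0374)² = 0.00561;  (1·δq/q)² = (1×0.0685)² = 0.00470;  (-2·δp/p)² = (-2×0.0307)² = 0.00377
δQ/Q = √(0.0141) = 0.119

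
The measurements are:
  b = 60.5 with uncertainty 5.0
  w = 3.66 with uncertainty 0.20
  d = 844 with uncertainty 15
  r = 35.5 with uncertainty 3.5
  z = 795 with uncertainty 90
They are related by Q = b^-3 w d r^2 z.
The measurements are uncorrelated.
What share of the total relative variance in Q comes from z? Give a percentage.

11.0%

(δQ/Q)² = (-3·δb/b)² + (1·δw/w)² + (1·δd/d)² + (2·δr/r)² + (1·δz/z)²
  b term: (-3×0.0826)² = 0.0615
  w term: (1×0.0546)² = 0.00299
  d term: (1×0.0178)² = 0.000316
  r term: (2×0.0986)² = 0.0389
  z term: (1×0.113)² = 0.0128
Total = 0.116. Share from z = 0.0128/0.116 = 0.110.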